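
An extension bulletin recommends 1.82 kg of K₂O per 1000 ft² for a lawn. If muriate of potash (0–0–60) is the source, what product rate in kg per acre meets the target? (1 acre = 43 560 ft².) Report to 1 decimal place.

132.1 kg of product per acre

Product per 1000 ft² = 1.82 / 60% = 3.03333 kg.
Convert to per acre: 3.03333 × 43.56 = 132.132 kg.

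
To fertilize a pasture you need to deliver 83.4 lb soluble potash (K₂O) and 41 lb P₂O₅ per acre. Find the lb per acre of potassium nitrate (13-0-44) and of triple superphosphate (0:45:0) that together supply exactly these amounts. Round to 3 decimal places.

189.545 lb potassium nitrate, 91.111 lb triple superphosphate

Per-acre balance (a = potassium nitrate, b = triple superphosphate):
K₂O: 0.44·a + 0·b = 83.4
P₂O₅: 0·a + 0.45·b = 41
Solving simultaneously: a = 189.54545, b = 91.1111.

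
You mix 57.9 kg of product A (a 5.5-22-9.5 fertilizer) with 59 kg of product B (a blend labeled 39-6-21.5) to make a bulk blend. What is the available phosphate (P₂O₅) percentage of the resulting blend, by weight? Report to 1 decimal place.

Total mass = 57.9 + 59 = 116.9 kg.
P₂O₅ mass = 22%×57.9 + 6%×59 = 16.278 kg.
% P₂O₅ = 16.278 / 116.9 = 13.9247%.

13.9% P₂O₅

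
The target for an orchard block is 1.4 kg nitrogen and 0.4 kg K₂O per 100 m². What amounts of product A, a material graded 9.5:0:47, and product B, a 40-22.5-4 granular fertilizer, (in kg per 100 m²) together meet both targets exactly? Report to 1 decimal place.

With a, b = kg per 100 m² of product A and product B:
N: 0.095·a + 0.4·b = 1.4
K₂O: 0.47·a + 0.04·b = 0.4
Eliminate b: (row1) − 0.4/0.04·(row2) → -4.605·a = -2.6, so a = 0.564604.
Then b = (0.4 − 0.47·0.564604) / 0.04 = 3.36591.

0.6 kg product A, 3.4 kg product B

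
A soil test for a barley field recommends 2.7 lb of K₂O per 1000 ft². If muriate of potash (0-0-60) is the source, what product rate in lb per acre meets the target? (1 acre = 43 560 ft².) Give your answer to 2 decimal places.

Product per 1000 ft² = 2.7 / 60% = 4.5 lb.
Convert to per acre: 4.5 × 43.56 = 196.02 lb.

196.02 lb of product per acre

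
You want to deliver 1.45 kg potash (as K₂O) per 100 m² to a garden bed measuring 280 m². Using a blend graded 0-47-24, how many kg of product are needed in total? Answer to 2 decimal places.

Product per 100 m² = 1.45 / 24% = 6.04167 kg.
Total product = 6.04167 × 280 / 100 = 16.9167 kg.

16.92 kg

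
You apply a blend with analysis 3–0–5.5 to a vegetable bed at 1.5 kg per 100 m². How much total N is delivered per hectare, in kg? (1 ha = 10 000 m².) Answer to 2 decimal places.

4.50 kg N per hectare

nitrogen per 100 m² = 1.5 × 3% = 0.045 kg.
Convert to per hectare: 0.045 × 100 = 4.5 kg.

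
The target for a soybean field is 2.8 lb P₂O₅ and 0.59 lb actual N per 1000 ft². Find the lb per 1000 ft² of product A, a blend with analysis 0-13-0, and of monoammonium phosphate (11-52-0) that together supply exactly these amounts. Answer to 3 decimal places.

0.084 lb product A, 5.364 lb monoammonium phosphate

With a, b = lb per 1000 ft² of product A and monoammonium phosphate:
P₂O₅: 0.13·a + 0.52·b = 2.8
N: 0·a + 0.11·b = 0.59
Solving simultaneously: a = 0.0839161, b = 5.36364.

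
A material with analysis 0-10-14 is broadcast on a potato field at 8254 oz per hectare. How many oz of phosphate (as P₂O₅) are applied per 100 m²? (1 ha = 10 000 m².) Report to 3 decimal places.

P₂O₅ per hectare = 8254 × 10% = 825.4 oz.
Convert to per 100 m²: 825.4 × 0.01 = 8.254 oz.

8.254 oz P₂O₅ per hundred sq m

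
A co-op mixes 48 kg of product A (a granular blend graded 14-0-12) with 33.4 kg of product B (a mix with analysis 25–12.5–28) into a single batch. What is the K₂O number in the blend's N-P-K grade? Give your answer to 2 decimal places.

Total mass = 48 + 33.4 = 81.4 kg.
K₂O mass = 12%×48 + 28%×33.4 = 15.112 kg.
% K₂O = 15.112 / 81.4 = 18.5651%.

18.57% K₂O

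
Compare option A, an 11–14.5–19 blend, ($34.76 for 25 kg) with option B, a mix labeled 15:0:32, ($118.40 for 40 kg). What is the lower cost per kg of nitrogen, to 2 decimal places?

$12.64 per kg N (option A)

option A: N per bag = 25 × 11% = 2.75 kg; cost = 34.76 / 2.75 = $12.6400/kg N.
option B: N per bag = 40 × 15% = 6 kg; cost = 118.40 / 6 = $19.7333/kg N.
option A is cheaper.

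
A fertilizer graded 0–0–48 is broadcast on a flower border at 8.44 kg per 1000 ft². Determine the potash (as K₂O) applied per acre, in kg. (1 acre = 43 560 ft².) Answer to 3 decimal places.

176.470 kg K₂O per acre

K₂O per 1000 ft² = 8.44 × 48% = 4.0512 kg.
Convert to per acre: 4.0512 × 43.56 = 176.4703 kg.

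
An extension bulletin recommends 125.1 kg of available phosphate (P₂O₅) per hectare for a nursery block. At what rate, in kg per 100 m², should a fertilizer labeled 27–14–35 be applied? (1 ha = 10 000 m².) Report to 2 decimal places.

Product per hectare = 125.1 / 14% = 893.571 kg.
Convert to per 100 m²: 893.571 × 0.01 = 8.93571 kg.

8.94 kg of product per hundred sq m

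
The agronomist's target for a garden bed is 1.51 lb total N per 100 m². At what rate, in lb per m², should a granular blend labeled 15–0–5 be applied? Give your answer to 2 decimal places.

0.10 lb of product per sq m

Product per 100 m² = 1.51 / 15% = 10.0667 lb.
Convert to per m²: 10.0667 × 0.01 = 0.100667 lb.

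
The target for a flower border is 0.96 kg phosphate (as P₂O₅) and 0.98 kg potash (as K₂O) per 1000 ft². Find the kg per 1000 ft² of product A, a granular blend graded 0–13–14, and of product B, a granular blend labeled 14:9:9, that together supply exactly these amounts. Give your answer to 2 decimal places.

2.00 kg product A, 7.78 kg product B

With a, b = kg per 1000 ft² of product A and product B:
P₂O₅: 0.13·a + 0.09·b = 0.96
K₂O: 0.14·a + 0.09·b = 0.98
Solving simultaneously: a = 2, b = 7.77778.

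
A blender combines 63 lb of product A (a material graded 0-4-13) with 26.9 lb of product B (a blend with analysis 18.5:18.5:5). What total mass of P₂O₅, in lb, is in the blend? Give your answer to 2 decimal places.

7.50 lb P₂O₅

P₂O₅ mass = 4%×63 + 18.5%×26.9 = 7.4965 lb.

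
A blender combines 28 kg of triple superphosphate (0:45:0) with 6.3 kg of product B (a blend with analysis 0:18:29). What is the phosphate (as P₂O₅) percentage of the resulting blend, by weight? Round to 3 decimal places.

40.041% P₂O₅

Total mass = 28 + 6.3 = 34.3 kg.
P₂O₅ mass = 45%×28 + 18%×6.3 = 13.734 kg.
% P₂O₅ = 13.734 / 34.3 = 40.0408%.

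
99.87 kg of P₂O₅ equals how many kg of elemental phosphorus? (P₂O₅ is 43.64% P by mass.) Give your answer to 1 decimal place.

P = 99.87 × 0.4364 = 43.5833 kg.

43.6 kg P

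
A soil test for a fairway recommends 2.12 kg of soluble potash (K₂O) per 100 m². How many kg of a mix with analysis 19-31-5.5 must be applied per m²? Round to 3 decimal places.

0.385 kg of product per sq m

Product per 100 m² = 2.12 / 5.5% = 38.5455 kg.
Convert to per m²: 38.5455 × 0.01 = 0.385455 kg.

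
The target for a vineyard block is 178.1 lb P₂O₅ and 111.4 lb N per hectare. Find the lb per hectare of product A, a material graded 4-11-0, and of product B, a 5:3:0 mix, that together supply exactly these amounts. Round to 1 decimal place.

1293.7 lb product A, 1193.0 lb product B

With a, b = lb per hectare of product A and product B:
P₂O₅: 0.11·a + 0.03·b = 178.1
N: 0.04·a + 0.05·b = 111.4
From row1: a = (178.1 − 0.03·b) / 0.11.
Into row2: 0.04·(178.1 − 0.03·b)/0.11 + 0.05·b = 111.4 → b = 1193.02, a = 1293.72.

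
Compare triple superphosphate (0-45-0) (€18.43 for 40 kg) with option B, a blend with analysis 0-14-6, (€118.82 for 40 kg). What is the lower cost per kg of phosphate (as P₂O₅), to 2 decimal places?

triple superphosphate: P₂O₅ per bag = 40 × 45% = 18 kg; cost = 18.43 / 18 = €1.0239/kg P₂O₅.
option B: P₂O₅ per bag = 40 × 14% = 5.6 kg; cost = 118.82 / 5.6 = €21.2179/kg P₂O₅.
triple superphosphate is cheaper.

€1.02 per kg P₂O₅ (triple superphosphate)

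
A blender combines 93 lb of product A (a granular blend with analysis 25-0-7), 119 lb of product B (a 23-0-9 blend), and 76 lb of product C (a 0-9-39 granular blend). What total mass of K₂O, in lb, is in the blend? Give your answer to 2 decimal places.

K₂O mass = 7%×93 + 9%×119 + 39%×76 = 46.86 lb.

46.86 lb K₂O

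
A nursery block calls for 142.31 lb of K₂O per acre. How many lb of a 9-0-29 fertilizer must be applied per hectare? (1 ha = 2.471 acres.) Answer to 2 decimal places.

1212.58 lb of product per hectare

Product per acre = 142.31 / 29% = 490.724 lb.
Convert to per hectare: 490.724 × 2.471 = 1212.579 lb.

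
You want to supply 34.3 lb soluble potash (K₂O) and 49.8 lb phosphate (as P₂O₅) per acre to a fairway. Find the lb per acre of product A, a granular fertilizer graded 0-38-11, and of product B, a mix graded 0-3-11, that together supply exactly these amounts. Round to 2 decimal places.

Let a = lb of product A, b = lb of product B (per acre).
K₂O: 0.11·a + 0.11·b = 34.3
P₂O₅: 0.38·a + 0.03·b = 49.8
Eliminate b: (row1) − 0.11/0.03·(row2) → -1.28333·a = -148.3, so a = 115.558.
Then b = (49.8 − 0.38·115.558) / 0.03 = 196.2597.

115.56 lb product A, 196.26 lb product B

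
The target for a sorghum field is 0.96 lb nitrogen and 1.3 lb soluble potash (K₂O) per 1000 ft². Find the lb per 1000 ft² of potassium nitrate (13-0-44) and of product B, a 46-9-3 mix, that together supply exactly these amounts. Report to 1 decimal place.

2.9 lb potassium nitrate, 1.3 lb product B

Per-1000 ft² balance (a = potassium nitrate, b = product B):
N: 0.13·a + 0.46·b = 0.96
K₂O: 0.44·a + 0.03·b = 1.3
Eliminate a: (row1) − 0.13/0.44·(row2) → 0.451136·b = 0.575909, so b = 1.27657.
Back-substitute: a = (0.96 − 0.46·1.27657) / 0.13 = 2.86751.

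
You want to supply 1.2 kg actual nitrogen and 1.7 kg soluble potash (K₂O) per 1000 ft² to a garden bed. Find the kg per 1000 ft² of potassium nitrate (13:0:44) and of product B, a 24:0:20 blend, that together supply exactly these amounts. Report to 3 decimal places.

2.111 kg potassium nitrate, 3.857 kg product B

Per-1000 ft² balance (a = potassium nitrate, b = product B):
N: 0.13·a + 0.24·b = 1.2
K₂O: 0.44·a + 0.2·b = 1.7
Solving simultaneously: a = 2.11055, b = 3.85678.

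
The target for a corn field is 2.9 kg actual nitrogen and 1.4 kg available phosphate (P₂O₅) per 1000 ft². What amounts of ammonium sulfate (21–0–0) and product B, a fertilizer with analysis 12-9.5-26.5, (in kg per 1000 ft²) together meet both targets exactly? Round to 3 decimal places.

Let a = kg of ammonium sulfate, b = kg of product B (per 1000 ft²).
N: 0.21·a + 0.12·b = 2.9
P₂O₅: 0·a + 0.095·b = 1.4
Solving simultaneously: a = 5.38847, b = 14.7368.

5.388 kg ammonium sulfate, 14.737 kg product B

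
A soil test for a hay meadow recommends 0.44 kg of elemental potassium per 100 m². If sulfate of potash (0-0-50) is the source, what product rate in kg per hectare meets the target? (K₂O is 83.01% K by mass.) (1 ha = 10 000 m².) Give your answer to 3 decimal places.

As K₂O: 0.44 / 0.8301 = 0.530057 kg per 100 m².
Product per 100 m² = 0.530057 / 50% = 1.06011 kg.
Convert to per hectare: 1.06011 × 100 = 106.0113 kg.

106.011 kg of product per hectare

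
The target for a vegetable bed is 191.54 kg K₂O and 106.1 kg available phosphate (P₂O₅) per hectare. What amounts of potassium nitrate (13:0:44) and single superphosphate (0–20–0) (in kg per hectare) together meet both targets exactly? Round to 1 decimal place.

Let a = kg of potassium nitrate, b = kg of single superphosphate (per hectare).
K₂O: 0.44·a + 0·b = 191.54
P₂O₅: 0·a + 0.2·b = 106.1
Solving simultaneously: a = 435.318, b = 530.5.

435.3 kg potassium nitrate, 530.5 kg single superphosphate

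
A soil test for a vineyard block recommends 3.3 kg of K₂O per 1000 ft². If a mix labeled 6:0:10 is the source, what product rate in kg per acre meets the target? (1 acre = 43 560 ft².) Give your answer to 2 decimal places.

Product per 1000 ft² = 3.3 / 10% = 33 kg.
Convert to per acre: 33 × 43.56 = 1437.48 kg.

1437.48 kg of product per acre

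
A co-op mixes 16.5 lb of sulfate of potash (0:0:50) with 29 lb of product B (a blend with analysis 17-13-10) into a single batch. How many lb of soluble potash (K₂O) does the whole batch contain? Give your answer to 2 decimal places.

K₂O mass = 50%×16.5 + 10%×29 = 11.15 lb.

11.15 lb K₂O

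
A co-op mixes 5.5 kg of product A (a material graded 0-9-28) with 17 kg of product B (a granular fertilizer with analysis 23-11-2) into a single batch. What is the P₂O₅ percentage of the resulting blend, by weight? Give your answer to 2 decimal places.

10.51% P₂O₅

Total mass = 5.5 + 17 = 22.5 kg.
P₂O₅ mass = 9%×5.5 + 11%×17 = 2.365 kg.
% P₂O₅ = 2.365 / 22.5 = 10.5111%.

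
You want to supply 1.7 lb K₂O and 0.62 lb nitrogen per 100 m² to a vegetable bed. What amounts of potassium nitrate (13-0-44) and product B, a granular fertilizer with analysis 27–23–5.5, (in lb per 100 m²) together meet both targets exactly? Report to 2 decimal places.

Let a = lb of potassium nitrate, b = lb of product B (per 100 m²).
K₂O: 0.44·a + 0.055·b = 1.7
N: 0.13·a + 0.27·b = 0.62
Solving simultaneously: a = 3.80564, b = 0.46395.

3.81 lb potassium nitrate, 0.46 lb product B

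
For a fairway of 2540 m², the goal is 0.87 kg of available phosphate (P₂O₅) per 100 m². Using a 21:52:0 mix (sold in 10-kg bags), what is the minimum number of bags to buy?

5 bags

Product per 100 m² = 0.87 / 52% = 1.67308 kg.
Total product = 1.67308 × 2540 / 100 = 42.4962 kg.
Bags = ⌈42.4962 / 10⌉ = 5.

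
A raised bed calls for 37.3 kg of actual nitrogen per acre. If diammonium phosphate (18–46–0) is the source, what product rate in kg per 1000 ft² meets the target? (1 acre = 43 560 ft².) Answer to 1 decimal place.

Product per acre = 37.3 / 18% = 207.222 kg.
Convert to per 1000 ft²: 207.222 × 0.0229568 = 4.75717 kg.

4.8 kg of product per thousand sq ft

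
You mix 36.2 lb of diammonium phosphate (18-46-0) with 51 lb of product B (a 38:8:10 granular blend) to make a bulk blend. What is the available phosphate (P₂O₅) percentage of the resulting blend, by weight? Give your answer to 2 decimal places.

Total mass = 36.2 + 51 = 87.2 lb.
P₂O₅ mass = 46%×36.2 + 8%×51 = 20.732 lb.
% P₂O₅ = 20.732 / 87.2 = 23.7752%.

23.78% P₂O₅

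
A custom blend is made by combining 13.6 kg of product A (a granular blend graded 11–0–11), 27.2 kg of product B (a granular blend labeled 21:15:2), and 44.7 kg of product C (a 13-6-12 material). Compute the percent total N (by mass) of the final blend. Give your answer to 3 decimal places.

15.227% N

Total mass = 13.6 + 27.2 + 44.7 = 85.5 kg.
N mass = 11%×13.6 + 21%×27.2 + 13%×44.7 = 13.019 kg.
% N = 13.019 / 85.5 = 15.2269%.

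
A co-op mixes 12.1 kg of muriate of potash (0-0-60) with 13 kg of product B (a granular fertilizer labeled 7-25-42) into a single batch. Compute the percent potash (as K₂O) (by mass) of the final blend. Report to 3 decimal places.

Total mass = 12.1 + 13 = 25.1 kg.
K₂O mass = 60%×12.1 + 42%×13 = 12.72 kg.
% K₂O = 12.72 / 25.1 = 50.6773%.

50.677% K₂O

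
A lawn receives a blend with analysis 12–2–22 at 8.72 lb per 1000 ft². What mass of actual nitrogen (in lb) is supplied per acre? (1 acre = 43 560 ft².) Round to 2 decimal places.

nitrogen per 1000 ft² = 8.72 × 12% = 1.0464 lb.
Convert to per acre: 1.0464 × 43.56 = 45.5812 lb.

45.58 lb N per acre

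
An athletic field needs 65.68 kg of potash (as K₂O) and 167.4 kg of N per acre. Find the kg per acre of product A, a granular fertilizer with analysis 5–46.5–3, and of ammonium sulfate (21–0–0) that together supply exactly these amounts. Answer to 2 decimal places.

Per-acre balance (a = product A, b = ammonium sulfate):
K₂O: 0.03·a + 0·b = 65.68
N: 0.05·a + 0.21·b = 167.4
Solving simultaneously: a = 2189.333, b = 275.873.

2189.33 kg product A, 275.87 kg ammonium sulfate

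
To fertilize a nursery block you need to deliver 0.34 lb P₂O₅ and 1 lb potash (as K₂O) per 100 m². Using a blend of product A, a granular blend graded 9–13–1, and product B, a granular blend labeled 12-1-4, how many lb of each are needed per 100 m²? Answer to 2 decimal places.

0.71 lb product A, 24.82 lb product B

With a, b = lb per 100 m² of product A and product B:
P₂O₅: 0.13·a + 0.01·b = 0.34
K₂O: 0.01·a + 0.04·b = 1
From row1: a = (0.34 − 0.01·b) / 0.13.
Into row2: 0.01·(0.34 − 0.01·b)/0.13 + 0.04·b = 1 → b = 24.8235, a = 0.705882.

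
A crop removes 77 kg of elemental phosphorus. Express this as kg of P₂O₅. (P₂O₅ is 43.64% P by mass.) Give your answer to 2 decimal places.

P₂O₅ = 77 / 0.4364 = 176.444 kg.

176.44 kg P₂O₅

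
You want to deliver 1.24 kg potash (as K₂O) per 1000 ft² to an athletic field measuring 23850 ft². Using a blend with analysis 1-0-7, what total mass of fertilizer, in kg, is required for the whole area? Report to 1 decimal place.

Product per 1000 ft² = 1.24 / 7% = 17.7143 kg.
Total product = 17.7143 × 23850 / 1000 = 422.486 kg.

422.5 kg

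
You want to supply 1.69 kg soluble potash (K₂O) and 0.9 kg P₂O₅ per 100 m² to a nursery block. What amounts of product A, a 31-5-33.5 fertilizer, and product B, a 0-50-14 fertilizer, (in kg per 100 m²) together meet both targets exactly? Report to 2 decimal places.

Per-100 m² balance (a = product A, b = product B):
K₂O: 0.335·a + 0.14·b = 1.69
P₂O₅: 0.05·a + 0.5·b = 0.9
Solving simultaneously: a = 4.47975, b = 1.35202.

4.48 kg product A, 1.35 kg product B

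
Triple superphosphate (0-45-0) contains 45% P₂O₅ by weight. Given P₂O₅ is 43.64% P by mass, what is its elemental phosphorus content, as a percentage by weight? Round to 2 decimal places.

%P = 45 × 0.4364 = 19.638%.

19.64% P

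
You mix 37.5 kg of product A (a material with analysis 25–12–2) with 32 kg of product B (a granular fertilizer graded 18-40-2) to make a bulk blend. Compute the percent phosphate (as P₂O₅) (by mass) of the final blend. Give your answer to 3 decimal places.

24.892% P₂O₅

Total mass = 37.5 + 32 = 69.5 kg.
P₂O₅ mass = 12%×37.5 + 40%×32 = 17.3 kg.
% P₂O₅ = 17.3 / 69.5 = 24.8921%.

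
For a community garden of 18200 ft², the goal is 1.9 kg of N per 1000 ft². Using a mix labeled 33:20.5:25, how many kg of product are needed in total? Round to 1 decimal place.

104.8 kg

Product per 1000 ft² = 1.9 / 33% = 5.75758 kg.
Total product = 5.75758 × 18200 / 1000 = 104.788 kg.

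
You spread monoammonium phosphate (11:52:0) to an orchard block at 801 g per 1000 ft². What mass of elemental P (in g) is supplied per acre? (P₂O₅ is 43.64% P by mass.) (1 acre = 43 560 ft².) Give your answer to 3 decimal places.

P₂O₅ per 1000 ft² = 801 × 52% = 416.52 g.
Elemental P = 416.52 × 0.4364 = 181.769 g per 1000 ft².
Convert to per acre: 181.769 × 43.56 = 7917.8719 g.

7917.872 g P per acre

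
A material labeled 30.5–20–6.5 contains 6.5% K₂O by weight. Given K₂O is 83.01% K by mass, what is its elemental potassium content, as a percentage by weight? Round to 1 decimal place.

5.4% K

%K = 6.5 × 0.8301 = 5.39565%.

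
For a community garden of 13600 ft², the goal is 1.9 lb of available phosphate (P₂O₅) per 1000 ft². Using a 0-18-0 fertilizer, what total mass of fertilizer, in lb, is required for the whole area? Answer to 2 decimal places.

Product per 1000 ft² = 1.9 / 18% = 10.5556 lb.
Total product = 10.5556 × 13600 / 1000 = 143.556 lb.

143.56 lb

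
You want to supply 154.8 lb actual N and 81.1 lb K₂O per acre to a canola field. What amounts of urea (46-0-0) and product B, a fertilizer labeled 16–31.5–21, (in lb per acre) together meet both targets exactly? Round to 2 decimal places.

Per-acre balance (a = urea, b = product B):
N: 0.46·a + 0.16·b = 154.8
K₂O: 0·a + 0.21·b = 81.1
Solving simultaneously: a = 202.1946, b = 386.1905.

202.19 lb urea, 386.19 lb product B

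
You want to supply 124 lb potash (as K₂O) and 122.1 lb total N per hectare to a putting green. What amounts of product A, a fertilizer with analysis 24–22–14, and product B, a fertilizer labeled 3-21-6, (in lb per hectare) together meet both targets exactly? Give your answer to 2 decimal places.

353.53 lb product A, 1241.76 lb product B

Let a = lb of product A, b = lb of product B (per hectare).
K₂O: 0.14·a + 0.06·b = 124
N: 0.24·a + 0.03·b = 122.1
Eliminate b: (row1) − 0.06/0.03·(row2) → -0.34·a = -120.2, so a = 353.529.
Then b = (122.1 − 0.24·353.529) / 0.03 = 1241.7647.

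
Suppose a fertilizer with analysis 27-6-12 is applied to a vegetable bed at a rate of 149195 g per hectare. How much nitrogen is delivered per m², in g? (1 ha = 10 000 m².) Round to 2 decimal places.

4.03 g N per sq m

nitrogen per hectare = 149195 × 27% = 40282.7 g.
Convert to per m²: 40282.7 × 0.0001 = 4.02827 g.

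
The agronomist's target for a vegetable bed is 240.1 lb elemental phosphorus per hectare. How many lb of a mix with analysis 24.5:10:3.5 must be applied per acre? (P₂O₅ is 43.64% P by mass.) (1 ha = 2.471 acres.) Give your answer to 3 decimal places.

2226.561 lb of product per acre

As P₂O₅: 240.1 / 0.4364 = 550.183 lb per hectare.
Product per hectare = 550.183 / 10% = 5501.83 lb.
Convert to per acre: 5501.83 × 0.404694 = 2226.5614 lb.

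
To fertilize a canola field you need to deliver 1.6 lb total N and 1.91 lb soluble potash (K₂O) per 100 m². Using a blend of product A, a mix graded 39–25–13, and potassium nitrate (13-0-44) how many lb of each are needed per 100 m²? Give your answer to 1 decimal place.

2.9 lb product A, 3.5 lb potassium nitrate

With a, b = lb per 100 m² of product A and potassium nitrate:
N: 0.39·a + 0.13·b = 1.6
K₂O: 0.13·a + 0.44·b = 1.91
Eliminate a: (row1) − 0.39/0.13·(row2) → -1.19·b = -4.13, so b = 3.47059.
Back-substitute: a = (1.6 − 0.13·3.47059) / 0.39 = 2.9457.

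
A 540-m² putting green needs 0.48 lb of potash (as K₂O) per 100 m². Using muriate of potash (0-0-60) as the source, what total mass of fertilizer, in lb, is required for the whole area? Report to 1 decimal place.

4.3 lb

Product per 100 m² = 0.48 / 60% = 0.8 lb.
Total product = 0.8 × 540 / 100 = 4.32 lb.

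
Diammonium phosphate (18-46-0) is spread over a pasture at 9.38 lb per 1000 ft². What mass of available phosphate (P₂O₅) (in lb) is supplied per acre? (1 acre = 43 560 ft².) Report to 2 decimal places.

P₂O₅ per 1000 ft² = 9.38 × 46% = 4.3148 lb.
Convert to per acre: 4.3148 × 43.56 = 187.953 lb.

187.95 lb P₂O₅ per acre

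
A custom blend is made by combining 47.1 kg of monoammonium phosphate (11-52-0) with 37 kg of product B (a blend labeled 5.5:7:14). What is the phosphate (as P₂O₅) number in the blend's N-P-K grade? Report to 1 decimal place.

32.2% P₂O₅

Total mass = 47.1 + 37 = 84.1 kg.
P₂O₅ mass = 52%×47.1 + 7%×37 = 27.082 kg.
% P₂O₅ = 27.082 / 84.1 = 32.2021%.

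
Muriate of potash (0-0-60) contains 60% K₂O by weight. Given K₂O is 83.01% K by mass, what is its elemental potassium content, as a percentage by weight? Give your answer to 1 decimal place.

49.8% K

%K = 60 × 0.8301 = 49.806%.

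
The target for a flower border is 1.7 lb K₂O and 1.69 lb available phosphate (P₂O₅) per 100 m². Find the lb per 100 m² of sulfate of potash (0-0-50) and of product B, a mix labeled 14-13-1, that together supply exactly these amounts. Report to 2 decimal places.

3.14 lb sulfate of potash, 13.00 lb product B

Let a = lb of sulfate of potash, b = lb of product B (per 100 m²).
K₂O: 0.5·a + 0.01·b = 1.7
P₂O₅: 0·a + 0.13·b = 1.69
Solving simultaneously: a = 3.14, b = 13.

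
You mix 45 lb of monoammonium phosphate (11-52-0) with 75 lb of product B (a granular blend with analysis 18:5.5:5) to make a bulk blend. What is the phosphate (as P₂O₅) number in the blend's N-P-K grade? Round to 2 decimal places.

Total mass = 45 + 75 = 120 lb.
P₂O₅ mass = 52%×45 + 5.5%×75 = 27.525 lb.
% P₂O₅ = 27.525 / 120 = 22.9375%.

22.94% P₂O₅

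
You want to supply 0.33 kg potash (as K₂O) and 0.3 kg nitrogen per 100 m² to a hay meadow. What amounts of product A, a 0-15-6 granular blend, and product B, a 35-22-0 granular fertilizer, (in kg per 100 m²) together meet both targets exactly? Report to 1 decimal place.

5.5 kg product A, 0.9 kg product B

Let a = kg of product A, b = kg of product B (per 100 m²).
K₂O: 0.06·a + 0·b = 0.33
N: 0·a + 0.35·b = 0.3
Solving simultaneously: a = 5.5, b = 0.857143.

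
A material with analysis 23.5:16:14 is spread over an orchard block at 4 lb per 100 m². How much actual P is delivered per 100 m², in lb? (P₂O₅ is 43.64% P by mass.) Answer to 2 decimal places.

0.28 lb P per hundred sq m

P₂O₅ per 100 m² = 4 × 16% = 0.64 lb.
Elemental P = 0.64 × 0.4364 = 0.279296 lb per 100 m².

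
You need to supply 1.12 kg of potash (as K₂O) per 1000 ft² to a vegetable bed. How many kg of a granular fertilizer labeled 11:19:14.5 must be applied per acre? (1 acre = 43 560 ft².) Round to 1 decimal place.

Product per 1000 ft² = 1.12 / 14.5% = 7.72414 kg.
Convert to per acre: 7.72414 × 43.56 = 336.463 kg.

336.5 kg of product per acre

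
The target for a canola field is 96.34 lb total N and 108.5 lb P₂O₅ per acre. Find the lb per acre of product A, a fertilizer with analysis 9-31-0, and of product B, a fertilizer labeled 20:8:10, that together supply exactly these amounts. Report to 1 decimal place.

255.3 lb product A, 366.8 lb product B

Let a = lb of product A, b = lb of product B (per acre).
N: 0.09·a + 0.2·b = 96.34
P₂O₅: 0.31·a + 0.08·b = 108.5
From row1: a = (96.34 − 0.2·b) / 0.09.
Into row2: 0.31·(96.34 − 0.2·b)/0.09 + 0.08·b = 108.5 → b = 366.796, a = 255.343.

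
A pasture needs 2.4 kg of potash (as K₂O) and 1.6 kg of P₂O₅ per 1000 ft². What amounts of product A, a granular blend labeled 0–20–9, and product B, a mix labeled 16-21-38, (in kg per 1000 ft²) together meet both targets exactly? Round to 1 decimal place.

Per-1000 ft² balance (a = product A, b = product B):
K₂O: 0.09·a + 0.38·b = 2.4
P₂O₅: 0.2·a + 0.21·b = 1.6
Eliminate a: (row1) − 0.09/0.2·(row2) → 0.2855·b = 1.68, so b = 5.88441.
Back-substitute: a = (2.4 − 0.38·5.88441) / 0.09 = 1.82137.

1.8 kg product A, 5.9 kg product B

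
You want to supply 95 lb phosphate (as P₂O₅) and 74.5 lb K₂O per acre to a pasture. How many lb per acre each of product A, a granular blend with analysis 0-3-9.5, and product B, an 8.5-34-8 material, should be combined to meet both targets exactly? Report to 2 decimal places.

592.98 lb product A, 227.09 lb product B

With a, b = lb per acre of product A and product B:
P₂O₅: 0.03·a + 0.34·b = 95
K₂O: 0.095·a + 0.08·b = 74.5
Eliminate a: (row1) − 0.03/0.095·(row2) → 0.314737·b = 71.4737, so b = 227.0903.
Back-substitute: a = (95 − 0.34·227.0903) / 0.03 = 592.977.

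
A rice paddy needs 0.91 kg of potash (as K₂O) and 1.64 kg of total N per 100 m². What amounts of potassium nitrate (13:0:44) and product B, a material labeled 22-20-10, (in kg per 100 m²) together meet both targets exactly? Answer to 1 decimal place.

0.4 kg potassium nitrate, 7.2 kg product B

With a, b = kg per 100 m² of potassium nitrate and product B:
K₂O: 0.44·a + 0.1·b = 0.91
N: 0.13·a + 0.22·b = 1.64
Solving simultaneously: a = 0.431981, b = 7.19928.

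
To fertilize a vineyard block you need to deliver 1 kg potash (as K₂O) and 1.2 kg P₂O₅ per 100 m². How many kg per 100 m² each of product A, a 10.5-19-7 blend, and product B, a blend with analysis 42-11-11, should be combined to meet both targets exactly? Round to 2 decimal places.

Per-100 m² balance (a = product A, b = product B):
K₂O: 0.07·a + 0.11·b = 1
P₂O₅: 0.19·a + 0.11·b = 1.2
Eliminate b: (row1) − 0.11/0.11·(row2) → -0.12·a = -0.2, so a = 1.66667.
Then b = (1.2 − 0.19·1.66667) / 0.11 = 8.0303.

1.67 kg product A, 8.03 kg product B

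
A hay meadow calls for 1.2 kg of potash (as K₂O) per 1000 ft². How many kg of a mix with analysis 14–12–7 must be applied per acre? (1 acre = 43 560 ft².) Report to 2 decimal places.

746.74 kg of product per acre

Product per 1000 ft² = 1.2 / 7% = 17.1429 kg.
Convert to per acre: 17.1429 × 43.56 = 746.743 kg.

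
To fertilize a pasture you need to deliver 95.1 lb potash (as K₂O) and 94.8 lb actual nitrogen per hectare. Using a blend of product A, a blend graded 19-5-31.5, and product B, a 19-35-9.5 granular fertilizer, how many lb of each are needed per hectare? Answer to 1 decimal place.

216.8 lb product A, 282.1 lb product B

With a, b = lb per hectare of product A and product B:
K₂O: 0.315·a + 0.095·b = 95.1
N: 0.19·a + 0.19·b = 94.8
From row1: a = (95.1 − 0.095·b) / 0.315.
Into row2: 0.19·(95.1 − 0.095·b)/0.315 + 0.19·b = 94.8 → b = 282.129, a = 216.818.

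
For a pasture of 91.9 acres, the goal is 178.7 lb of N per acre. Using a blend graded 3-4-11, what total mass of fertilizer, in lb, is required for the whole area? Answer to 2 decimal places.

547417.67 lb

Product per acre = 178.7 / 3% = 5956.67 lb.
Total product = 5956.67 × 91.9 = 547417.667 lb.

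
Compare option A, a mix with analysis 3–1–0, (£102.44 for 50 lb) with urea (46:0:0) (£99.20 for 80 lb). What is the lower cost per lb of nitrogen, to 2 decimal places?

option A: N per bag = 50 × 3% = 1.5 lb; cost = 102.44 / 1.5 = £68.2933/lb N.
urea: N per bag = 80 × 46% = 36.8 lb; cost = 99.20 / 36.8 = £2.6957/lb N.
urea is cheaper.

£2.70 per lb N (urea)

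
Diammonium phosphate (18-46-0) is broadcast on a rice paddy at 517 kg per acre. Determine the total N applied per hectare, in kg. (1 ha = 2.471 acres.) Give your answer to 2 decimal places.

nitrogen per acre = 517 × 18% = 93.06 kg.
Convert to per hectare: 93.06 × 2.471 = 229.951 kg.

229.95 kg N per hectare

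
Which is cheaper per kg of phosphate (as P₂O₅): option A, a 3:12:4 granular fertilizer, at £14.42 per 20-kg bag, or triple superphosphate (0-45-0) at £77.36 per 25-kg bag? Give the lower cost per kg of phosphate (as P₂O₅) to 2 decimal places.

option A: P₂O₅ per bag = 20 × 12% = 2.4 kg; cost = 14.42 / 2.4 = £6.0083/kg P₂O₅.
triple superphosphate: P₂O₅ per bag = 25 × 45% = 11.25 kg; cost = 77.36 / 11.25 = £6.8764/kg P₂O₅.
option A is cheaper.

£6.01 per kg P₂O₅ (option A)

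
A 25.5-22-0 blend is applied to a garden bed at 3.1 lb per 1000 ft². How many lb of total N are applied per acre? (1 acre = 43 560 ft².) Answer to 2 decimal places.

34.43 lb N per acre

nitrogen per 1000 ft² = 3.1 × 25.5% = 0.7905 lb.
Convert to per acre: 0.7905 × 43.56 = 34.4342 lb.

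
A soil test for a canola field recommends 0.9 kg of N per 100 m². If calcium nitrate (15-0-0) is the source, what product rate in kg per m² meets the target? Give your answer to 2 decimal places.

Product per 100 m² = 0.9 / 15% = 6 kg.
Convert to per m²: 6 × 0.01 = 0.06 kg.

0.06 kg of product per sq m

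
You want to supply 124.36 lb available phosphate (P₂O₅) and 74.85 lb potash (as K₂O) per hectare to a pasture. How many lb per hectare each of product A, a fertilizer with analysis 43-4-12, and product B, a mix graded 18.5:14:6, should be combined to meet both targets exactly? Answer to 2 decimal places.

Let a = lb of product A, b = lb of product B (per hectare).
P₂O₅: 0.04·a + 0.14·b = 124.36
K₂O: 0.12·a + 0.06·b = 74.85
Eliminate b: (row1) − 0.14/0.06·(row2) → -0.24·a = -50.29, so a = 209.542.
Then b = (74.85 − 0.12·209.542) / 0.06 = 828.417.

209.54 lb product A, 828.42 lb product B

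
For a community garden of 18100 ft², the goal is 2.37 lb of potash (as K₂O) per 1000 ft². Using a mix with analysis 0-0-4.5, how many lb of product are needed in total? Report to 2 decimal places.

Product per 1000 ft² = 2.37 / 4.5% = 52.6667 lb.
Total product = 52.6667 × 18100 / 1000 = 953.267 lb.

953.27 lb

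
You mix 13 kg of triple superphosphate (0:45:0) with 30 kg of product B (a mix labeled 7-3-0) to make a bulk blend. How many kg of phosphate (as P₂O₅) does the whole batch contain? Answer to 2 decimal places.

P₂O₅ mass = 45%×13 + 3%×30 = 6.75 kg.

6.75 kg P₂O₅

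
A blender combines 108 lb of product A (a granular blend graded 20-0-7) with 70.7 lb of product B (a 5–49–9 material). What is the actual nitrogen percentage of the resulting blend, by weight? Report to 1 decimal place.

Total mass = 108 + 70.7 = 178.7 lb.
N mass = 20%×108 + 5%×70.7 = 25.135 lb.
% N = 25.135 / 178.7 = 14.0655%.

14.1% N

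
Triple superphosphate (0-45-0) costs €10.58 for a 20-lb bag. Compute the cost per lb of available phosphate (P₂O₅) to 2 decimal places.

€1.18 per lb P₂O₅

P₂O₅ in bag = 20 × 45% = 9 lb.
Cost per lb P₂O₅ = €10.58 / 9 = €1.1756.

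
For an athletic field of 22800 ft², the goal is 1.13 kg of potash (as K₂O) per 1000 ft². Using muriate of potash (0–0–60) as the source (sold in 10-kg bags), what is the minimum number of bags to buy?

Product per 1000 ft² = 1.13 / 60% = 1.88333 kg.
Total product = 1.88333 × 22800 / 1000 = 42.94 kg.
Bags = ⌈42.94 / 10⌉ = 5.

5 bags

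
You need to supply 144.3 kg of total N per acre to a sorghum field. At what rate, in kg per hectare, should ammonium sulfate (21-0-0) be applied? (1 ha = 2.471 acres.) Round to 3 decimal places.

Product per acre = 144.3 / 21% = 687.143 kg.
Convert to per hectare: 687.143 × 2.471 = 1697.93 kg.

1697.930 kg of product per hectare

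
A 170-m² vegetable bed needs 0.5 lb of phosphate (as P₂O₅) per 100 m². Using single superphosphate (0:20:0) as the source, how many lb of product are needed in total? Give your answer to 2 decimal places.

Product per 100 m² = 0.5 / 20% = 2.5 lb.
Total product = 2.5 × 170 / 100 = 4.25 lb.

4.25 lb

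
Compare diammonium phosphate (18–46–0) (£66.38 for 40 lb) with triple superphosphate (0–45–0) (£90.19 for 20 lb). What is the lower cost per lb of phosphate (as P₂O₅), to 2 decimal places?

diammonium phosphate: P₂O₅ per bag = 40 × 46% = 18.4 lb; cost = 66.38 / 18.4 = £3.6076/lb P₂O₅.
triple superphosphate: P₂O₅ per bag = 20 × 45% = 9 lb; cost = 90.19 / 9 = £10.0211/lb P₂O₅.
diammonium phosphate is cheaper.

£3.61 per lb P₂O₅ (diammonium phosphate)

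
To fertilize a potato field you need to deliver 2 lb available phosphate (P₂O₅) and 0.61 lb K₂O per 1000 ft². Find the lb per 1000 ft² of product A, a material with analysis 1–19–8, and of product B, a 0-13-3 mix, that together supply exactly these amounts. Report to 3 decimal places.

4.106 lb product A, 9.383 lb product B

With a, b = lb per 1000 ft² of product A and product B:
P₂O₅: 0.19·a + 0.13·b = 2
K₂O: 0.08·a + 0.03·b = 0.61
From row1: a = (2 − 0.13·b) / 0.19.
Into row2: 0.08·(2 − 0.13·b)/0.19 + 0.03·b = 0.61 → b = 9.38298, a = 4.10638.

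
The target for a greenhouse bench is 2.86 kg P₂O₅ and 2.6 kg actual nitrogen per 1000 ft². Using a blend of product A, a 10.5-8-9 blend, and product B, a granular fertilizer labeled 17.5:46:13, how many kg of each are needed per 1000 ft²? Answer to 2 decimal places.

Per-1000 ft² balance (a = product A, b = product B):
P₂O₅: 0.08·a + 0.46·b = 2.86
N: 0.105·a + 0.175·b = 2.6
Solving simultaneously: a = 20.277, b = 2.69096.

20.28 kg product A, 2.69 kg product B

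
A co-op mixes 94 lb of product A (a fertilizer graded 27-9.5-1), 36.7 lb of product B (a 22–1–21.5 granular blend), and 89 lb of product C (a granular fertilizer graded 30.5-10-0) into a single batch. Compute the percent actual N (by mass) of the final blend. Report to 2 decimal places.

27.58% N

Total mass = 94 + 36.7 + 89 = 219.7 lb.
N mass = 27%×94 + 22%×36.7 + 30.5%×89 = 60.599 lb.
% N = 60.599 / 219.7 = 27.5826%.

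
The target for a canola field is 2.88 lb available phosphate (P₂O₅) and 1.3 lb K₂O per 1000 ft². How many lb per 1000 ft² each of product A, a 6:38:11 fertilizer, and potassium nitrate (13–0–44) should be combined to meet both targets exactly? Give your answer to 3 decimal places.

Let a = lb of product A, b = lb of potassium nitrate (per 1000 ft²).
P₂O₅: 0.38·a + 0·b = 2.88
K₂O: 0.11·a + 0.44·b = 1.3
From row1: a = (2.88 − 0·b) / 0.38.
Into row2: 0.11·(2.88 − 0·b)/0.38 + 0.44·b = 1.3 → b = 1.05981, a = 7.57895.

7.579 lb product A, 1.060 lb potassium nitrate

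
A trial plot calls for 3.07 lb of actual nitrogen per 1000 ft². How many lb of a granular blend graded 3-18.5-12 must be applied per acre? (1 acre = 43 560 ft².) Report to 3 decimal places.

4457.640 lb of product per acre

Product per 1000 ft² = 3.07 / 3% = 102.333 lb.
Convert to per acre: 102.333 × 43.56 = 4457.64 lb.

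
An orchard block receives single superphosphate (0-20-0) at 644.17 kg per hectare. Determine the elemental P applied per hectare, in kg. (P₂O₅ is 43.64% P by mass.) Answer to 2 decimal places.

P₂O₅ per hectare = 644.17 × 20% = 128.834 kg.
Elemental P = 128.834 × 0.4364 = 56.2232 kg per hectare.

56.22 kg P per hectare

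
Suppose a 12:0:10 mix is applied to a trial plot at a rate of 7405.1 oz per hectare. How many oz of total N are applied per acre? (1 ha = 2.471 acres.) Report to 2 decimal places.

359.62 oz N per acre

nitrogen per hectare = 7405.1 × 12% = 888.612 oz.
Convert to per acre: 888.612 × 0.404694 = 359.616 oz.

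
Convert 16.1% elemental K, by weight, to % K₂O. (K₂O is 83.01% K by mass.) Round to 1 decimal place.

19.4% K₂O

%K₂O = 16.1 / 0.8301 = 19.3953%.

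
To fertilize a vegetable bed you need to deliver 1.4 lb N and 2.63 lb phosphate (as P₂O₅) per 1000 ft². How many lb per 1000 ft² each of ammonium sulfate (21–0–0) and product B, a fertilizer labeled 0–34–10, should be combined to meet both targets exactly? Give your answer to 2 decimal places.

With a, b = lb per 1000 ft² of ammonium sulfate and product B:
N: 0.21·a + 0·b = 1.4
P₂O₅: 0·a + 0.34·b = 2.63
Solving simultaneously: a = 6.66667, b = 7.73529.

6.67 lb ammonium sulfate, 7.74 lb product B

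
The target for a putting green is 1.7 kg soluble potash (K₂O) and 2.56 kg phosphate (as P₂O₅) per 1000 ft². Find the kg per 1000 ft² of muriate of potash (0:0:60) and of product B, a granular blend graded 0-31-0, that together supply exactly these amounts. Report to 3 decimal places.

2.833 kg muriate of potash, 8.258 kg product B

Per-1000 ft² balance (a = muriate of potash, b = product B):
K₂O: 0.6·a + 0·b = 1.7
P₂O₅: 0·a + 0.31·b = 2.56
Solving simultaneously: a = 2.83333, b = 8.25806.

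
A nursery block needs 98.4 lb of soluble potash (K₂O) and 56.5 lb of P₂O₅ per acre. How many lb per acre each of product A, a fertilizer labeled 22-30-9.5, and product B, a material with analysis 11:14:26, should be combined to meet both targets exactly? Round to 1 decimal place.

14.1 lb product A, 373.3 lb product B

With a, b = lb per acre of product A and product B:
K₂O: 0.095·a + 0.26·b = 98.4
P₂O₅: 0.3·a + 0.14·b = 56.5
From row1: a = (98.4 − 0.26·b) / 0.095.
Into row2: 0.3·(98.4 − 0.26·b)/0.095 + 0.14·b = 56.5 → b = 373.2998, a = 14.1267.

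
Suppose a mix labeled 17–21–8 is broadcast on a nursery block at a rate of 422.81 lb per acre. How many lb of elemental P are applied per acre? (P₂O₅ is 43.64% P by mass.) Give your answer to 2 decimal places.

38.75 lb P per acre

P₂O₅ per acre = 422.81 × 21% = 88.7901 lb.
Elemental P = 88.7901 × 0.4364 = 38.748 lb per acre.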